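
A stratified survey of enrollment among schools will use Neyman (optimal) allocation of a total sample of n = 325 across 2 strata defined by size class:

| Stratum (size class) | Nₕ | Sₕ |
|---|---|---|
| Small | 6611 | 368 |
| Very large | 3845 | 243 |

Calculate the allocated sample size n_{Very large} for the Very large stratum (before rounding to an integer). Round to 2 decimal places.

90.18

Neyman allocation: nₕ = n·NₕSₕ / Σⱼ NⱼSⱼ.
Σ NⱼSⱼ = 6611·368 + 3845·243 = 3.367183 × 10^6.
n_{Very large} = 325·3845·243 / (3.367183 × 10^6) = 90.18.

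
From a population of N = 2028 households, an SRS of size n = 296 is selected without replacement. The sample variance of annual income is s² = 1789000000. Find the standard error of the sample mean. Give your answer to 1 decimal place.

Under SRS without replacement, Var(ȳ) = (1 − f)·s²/n with f = n/N = 296/2028 = 0.14595661.
Var(ȳ) = (1 − 0.14595661)·1789000000/296 = 0.85404339·6.0439189 × 10^6 = 5.161769 × 10^6.
SE(ȳ) = √(5.161769 × 10^6) = 2272.0.

2272.0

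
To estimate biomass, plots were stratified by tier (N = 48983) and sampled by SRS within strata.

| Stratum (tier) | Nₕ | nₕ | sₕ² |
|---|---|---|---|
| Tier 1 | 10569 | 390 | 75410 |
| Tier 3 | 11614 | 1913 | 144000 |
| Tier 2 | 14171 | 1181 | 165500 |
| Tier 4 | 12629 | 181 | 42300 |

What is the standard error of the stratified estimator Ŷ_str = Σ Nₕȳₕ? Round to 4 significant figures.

303000

Var(Ŷ_str) = Σₕ Nₕ²(1 − fₕ)sₕ²/nₕ.
Tier 1: 10569²·(1 − 390/10569)·75410/390 = 2.0801916 × 10^10.
Tier 3: 11614²·(1 − 1913/11614)·144000/1913 = 8.4809763 × 10^9.
Tier 2: 14171²·(1 − 1181/14171)·165500/1181 = 2.579632 × 10^10.
Tier 4: 12629²·(1 − 181/12629)·42300/181 = 3.6739254 × 10^10.
Sum = 9.1818466 × 10^10.
SE = √(9.1818466 × 10^10) = 303000.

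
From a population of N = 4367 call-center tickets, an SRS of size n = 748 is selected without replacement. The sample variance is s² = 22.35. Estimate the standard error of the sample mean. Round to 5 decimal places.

0.15736

Under SRS without replacement, Var(ȳ) = (1 − f)·s²/n with f = n/N = 748/4367 = 0.17128463.
Var(ȳ) = (1 − 0.17128463)·22.35/748 = 0.82871537·0.029879679 = 0.024761749.
SE(ȳ) = √(0.024761749) = 0.15736.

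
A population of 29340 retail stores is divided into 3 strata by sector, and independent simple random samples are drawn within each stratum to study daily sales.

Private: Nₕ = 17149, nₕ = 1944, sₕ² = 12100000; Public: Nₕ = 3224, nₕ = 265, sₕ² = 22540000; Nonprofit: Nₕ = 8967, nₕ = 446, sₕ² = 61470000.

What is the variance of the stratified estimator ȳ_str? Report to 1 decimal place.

15061.3

Var(ȳ_str) = Σₕ Wₕ²(1 − fₕ)sₕ²/nₕ with Wₕ = Nₕ/N, N = 29340.
Private: Wₕ = 0.58449216; term = 0.58449216²·(1 − 0.11335938)·12100000/1944 = 1885.3592.
Public: Wₕ = 0.10988412; term = 0.10988412²·(1 − 0.08219603)·22540000/265 = 942.60083.
Nonprofit: Wₕ = 0.30562372; term = 0.30562372²·(1 − 0.04973793)·61470000/446 = 12233.363.
Sum = 15061.323.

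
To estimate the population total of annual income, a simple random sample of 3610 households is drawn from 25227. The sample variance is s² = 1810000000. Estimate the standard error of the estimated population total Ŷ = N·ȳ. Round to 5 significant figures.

Var(Ŷ) = N²·Var(ȳ) = N²·(1 − n/N)·s²/n.
f = 3610/25227 = 0.14310065; Var(ȳ) = 0.85689935·1810000000/3610 = 429636.52.
Var(Ŷ) = 25227² · 429636.52 = 2.7342134 × 10^14.
SE(Ŷ) = √(2.7342134 × 10^14) = 1.6535 × 10^7.

1.6535 × 10^7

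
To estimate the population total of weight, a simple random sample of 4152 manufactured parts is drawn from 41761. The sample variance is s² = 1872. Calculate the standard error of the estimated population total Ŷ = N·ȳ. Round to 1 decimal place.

Var(Ŷ) = N²·Var(ȳ) = N²·(1 − n/N)·s²/n.
f = 4152/41761 = 0.09942291; Var(ȳ) = 0.90057709·1872/4152 = 0.40604054.
Var(Ŷ) = 41761² · 0.40604054 = 7.0812704 × 10^8.
SE(Ŷ) = √(7.0812704 × 10^8) = 26610.7.

26610.7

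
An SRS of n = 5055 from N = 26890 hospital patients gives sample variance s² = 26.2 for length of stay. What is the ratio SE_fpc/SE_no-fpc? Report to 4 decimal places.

0.9011

f = n/N = 5055/26890 = 0.18798810.
SE_no-fpc = √(s²/n) = 0.071992966; SE_fpc = √((1−f)s²/n) = 0.064874088.
Ratio = √(1−f) = 0.90111703.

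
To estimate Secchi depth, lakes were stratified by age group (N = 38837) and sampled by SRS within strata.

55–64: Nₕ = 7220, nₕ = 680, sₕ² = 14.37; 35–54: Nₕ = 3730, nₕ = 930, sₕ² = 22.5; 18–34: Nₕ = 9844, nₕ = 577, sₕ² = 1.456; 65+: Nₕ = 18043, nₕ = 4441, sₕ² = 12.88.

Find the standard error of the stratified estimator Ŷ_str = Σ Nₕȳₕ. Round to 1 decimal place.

1480.7

Var(Ŷ_str) = Σₕ Nₕ²(1 − fₕ)sₕ²/nₕ.
55–64: 7220²·(1 − 680/7220)·14.37/680 = 997844.35.
35–54: 3730²·(1 − 930/3730)·22.5/930 = 252677.42.
18–34: 9844²·(1 − 577/9844)·1.456/577 = 230195.24.
65+: 18043²·(1 − 4441/18043)·12.88/4441 = 711781.36.
Sum = 2.1924984 × 10^6.
SE = √(2.1924984 × 10^6) = 1480.7.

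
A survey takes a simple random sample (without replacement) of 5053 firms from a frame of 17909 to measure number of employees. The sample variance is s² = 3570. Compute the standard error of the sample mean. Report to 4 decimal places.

Under SRS without replacement, Var(ȳ) = (1 − f)·s²/n with f = n/N = 5053/17909 = 0.28214864.
Var(ȳ) = (1 − 0.28214864)·3570/5053 = 0.71785136·0.70651098 = 0.50716987.
SE(ȳ) = √(0.50716987) = 0.7122.

0.7122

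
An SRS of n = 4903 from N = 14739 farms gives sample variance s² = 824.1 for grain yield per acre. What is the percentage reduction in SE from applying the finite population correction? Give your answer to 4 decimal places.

18.3088

f = n/N = 4903/14739 = 0.33265486.
SE_no-fpc = √(s²/n) = 0.40997654; SE_fpc = √((1−f)s²/n) = 0.33491474.
Ratio = √(1−f) = 0.81691195. Reduction = 100·(1 − 0.81691195) = 18.3088%.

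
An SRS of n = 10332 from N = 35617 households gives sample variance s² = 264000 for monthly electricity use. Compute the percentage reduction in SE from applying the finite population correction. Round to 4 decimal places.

15.7436

f = n/N = 10332/35617 = 0.29008619.
SE_no-fpc = √(s²/n) = 5.0548674; SE_fpc = √((1−f)s²/n) = 4.2590484.
Ratio = √(1−f) = 0.84256383. Reduction = 100·(1 − 0.84256383) = 15.7436%.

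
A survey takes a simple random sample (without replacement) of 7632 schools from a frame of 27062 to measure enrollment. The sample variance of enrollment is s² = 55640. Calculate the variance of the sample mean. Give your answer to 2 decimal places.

5.23

Under SRS without replacement, Var(ȳ) = (1 − f)·s²/n with f = n/N = 7632/27062 = 0.28201907.
Var(ȳ) = (1 − 0.28201907)·55640/7632 = 0.71798093·7.2903564 = 5.2343369.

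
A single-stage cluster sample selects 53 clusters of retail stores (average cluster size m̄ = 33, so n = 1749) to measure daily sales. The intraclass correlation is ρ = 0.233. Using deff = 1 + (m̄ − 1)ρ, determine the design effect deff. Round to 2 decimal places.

deff = 1 + (33 − 1)·0.233 = 1 + 7.456 = 8.456.

8.46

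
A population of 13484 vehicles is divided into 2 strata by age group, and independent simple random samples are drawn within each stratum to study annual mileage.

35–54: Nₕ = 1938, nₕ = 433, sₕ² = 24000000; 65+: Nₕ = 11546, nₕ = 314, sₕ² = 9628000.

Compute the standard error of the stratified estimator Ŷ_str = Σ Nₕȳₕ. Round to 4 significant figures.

Var(Ŷ_str) = Σₕ Nₕ²(1 − fₕ)sₕ²/nₕ.
35–54: 1938²·(1 − 433/1938)·24000000/433 = 1.6166411 × 10^11.
65+: 11546²·(1 − 314/11546)·9628000/314 = 3.9764459 × 10^12.
Sum = 4.13811 × 10^12.
SE = √(4.13811 × 10^12) = 2.034 × 10^6.

2.034 × 10^6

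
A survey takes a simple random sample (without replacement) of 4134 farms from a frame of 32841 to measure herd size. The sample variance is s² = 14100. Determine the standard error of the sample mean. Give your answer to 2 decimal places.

Under SRS without replacement, Var(ȳ) = (1 − f)·s²/n with f = n/N = 4134/32841 = 0.12587924.
Var(ȳ) = (1 − 0.12587924)·14100/4134 = 0.87412076·3.4107402 = 2.9813988.
SE(ȳ) = √(2.9813988) = 1.73.

1.73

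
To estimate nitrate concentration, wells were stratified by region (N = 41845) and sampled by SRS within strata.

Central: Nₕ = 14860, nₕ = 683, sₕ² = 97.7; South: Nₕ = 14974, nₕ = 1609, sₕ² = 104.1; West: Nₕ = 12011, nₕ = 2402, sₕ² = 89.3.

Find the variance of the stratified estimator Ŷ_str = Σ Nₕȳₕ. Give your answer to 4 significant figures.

Var(Ŷ_str) = Σₕ Nₕ²(1 − fₕ)sₕ²/nₕ.
Central: 14860²·(1 − 683/14860)·97.7/683 = 3.0135403 × 10^7.
South: 14974²·(1 − 1609/14974)·104.1/1609 = 1.2947964 × 10^7.
West: 12011²·(1 − 2402/12011)·89.3/2402 = 4.2907757 × 10^6.
Sum = 4.7374143 × 10^7.

4.737 × 10^7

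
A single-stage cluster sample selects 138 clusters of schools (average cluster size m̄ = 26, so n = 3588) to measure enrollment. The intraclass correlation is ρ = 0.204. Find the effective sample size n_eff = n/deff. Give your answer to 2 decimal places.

588.20

deff = 1 + (26 − 1)·0.204 = 1 + 5.1 = 6.1.
n_eff = 3588 / 6.1 = 588.20.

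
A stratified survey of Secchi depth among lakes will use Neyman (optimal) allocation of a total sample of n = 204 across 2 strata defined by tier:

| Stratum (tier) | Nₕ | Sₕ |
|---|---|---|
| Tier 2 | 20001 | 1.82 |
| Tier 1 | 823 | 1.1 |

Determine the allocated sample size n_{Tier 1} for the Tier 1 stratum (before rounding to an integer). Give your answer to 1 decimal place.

5.0

Neyman allocation: nₕ = n·NₕSₕ / Σⱼ NⱼSⱼ.
Σ NⱼSⱼ = 20001·1.82 + 823·1.1 = 37307.12.
n_{Tier 1} = 204·823·1.1 / 37307.12 = 5.0.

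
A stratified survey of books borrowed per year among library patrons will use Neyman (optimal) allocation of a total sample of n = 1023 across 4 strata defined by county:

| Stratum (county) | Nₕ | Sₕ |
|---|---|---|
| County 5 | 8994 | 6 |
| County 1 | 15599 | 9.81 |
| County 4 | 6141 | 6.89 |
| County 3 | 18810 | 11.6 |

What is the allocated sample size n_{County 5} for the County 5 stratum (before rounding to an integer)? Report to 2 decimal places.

118.09

Neyman allocation: nₕ = n·NₕSₕ / Σⱼ NⱼSⱼ.
Σ NⱼSⱼ = 8994·6 + 15599·9.81 + 6141·6.89 + 18810·11.6 = 467497.68.
n_{County 5} = 1023·8994·6 / 467497.68 = 118.09.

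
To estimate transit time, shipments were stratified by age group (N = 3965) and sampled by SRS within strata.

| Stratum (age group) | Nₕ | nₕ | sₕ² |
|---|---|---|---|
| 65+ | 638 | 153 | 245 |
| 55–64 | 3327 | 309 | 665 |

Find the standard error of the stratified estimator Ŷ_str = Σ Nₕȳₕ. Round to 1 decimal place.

4701.5

Var(Ŷ_str) = Σₕ Nₕ²(1 − fₕ)sₕ²/nₕ.
65+: 638²·(1 − 153/638)·245/153 = 495492.48.
55–64: 3327²·(1 − 309/3327)·665/309 = 2.1609027 × 10^7.
Sum = 2.2104519 × 10^7.
SE = √(2.2104519 × 10^7) = 4701.5.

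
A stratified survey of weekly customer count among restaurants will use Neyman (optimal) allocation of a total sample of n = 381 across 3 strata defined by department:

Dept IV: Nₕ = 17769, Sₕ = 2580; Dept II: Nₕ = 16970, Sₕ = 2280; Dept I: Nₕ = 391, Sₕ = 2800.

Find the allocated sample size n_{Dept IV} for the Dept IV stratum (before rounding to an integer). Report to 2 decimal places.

Neyman allocation: nₕ = n·NₕSₕ / Σⱼ NⱼSⱼ.
Σ NⱼSⱼ = 17769·2580 + 16970·2280 + 391·2800 = 8.563042 × 10^7.
n_{Dept IV} = 381·17769·2580 / (8.563042 × 10^7) = 203.98.

203.98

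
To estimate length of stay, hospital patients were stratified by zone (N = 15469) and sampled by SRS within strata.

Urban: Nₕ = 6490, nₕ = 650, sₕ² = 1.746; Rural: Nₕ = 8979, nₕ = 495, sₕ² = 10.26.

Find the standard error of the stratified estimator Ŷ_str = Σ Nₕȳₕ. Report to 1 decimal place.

1296.4

Var(Ŷ_str) = Σₕ Nₕ²(1 − fₕ)sₕ²/nₕ.
Urban: 6490²·(1 − 650/6490)·1.746/650 = 101809.53.
Rural: 8979²·(1 − 495/8979)·10.26/495 = 1.5789588 × 10^6.
Sum = 1.6807683 × 10^6.
SE = √(1.6807683 × 10^6) = 1296.4.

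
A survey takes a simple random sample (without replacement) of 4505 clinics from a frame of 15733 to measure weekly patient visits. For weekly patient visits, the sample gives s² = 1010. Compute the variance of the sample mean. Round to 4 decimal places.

0.1600

Under SRS without replacement, Var(ȳ) = (1 − f)·s²/n with f = n/N = 4505/15733 = 0.28634081.
Var(ȳ) = (1 − 0.28634081)·1010/4505 = 0.71365919·0.22419534 = 0.15999906.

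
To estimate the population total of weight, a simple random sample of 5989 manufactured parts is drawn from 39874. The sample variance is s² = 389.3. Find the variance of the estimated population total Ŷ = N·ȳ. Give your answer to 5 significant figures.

Var(Ŷ) = N²·Var(ȳ) = N²·(1 − n/N)·s²/n.
f = 5989/39874 = 0.15019812; Var(ȳ) = 0.84980188·389.3/5989 = 0.05523925.
Var(Ŷ) = 39874² · 0.05523925 = 8.7826865 × 10^7.

8.7827 × 10^7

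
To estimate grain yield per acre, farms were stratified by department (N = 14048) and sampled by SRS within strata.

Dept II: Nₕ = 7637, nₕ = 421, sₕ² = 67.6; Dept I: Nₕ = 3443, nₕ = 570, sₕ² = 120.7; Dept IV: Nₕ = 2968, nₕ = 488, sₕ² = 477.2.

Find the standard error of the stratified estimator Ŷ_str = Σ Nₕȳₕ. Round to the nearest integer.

4259

Var(Ŷ_str) = Σₕ Nₕ²(1 − fₕ)sₕ²/nₕ.
Dept II: 7637²·(1 − 421/7637)·67.6/421 = 8.8487905 × 10^6.
Dept I: 3443²·(1 − 570/3443)·120.7/570 = 2.0946191 × 10^6.
Dept IV: 2968²·(1 − 488/2968)·477.2/488 = 7.1977406 × 10^6.
Sum = 1.814115 × 10^7.
SE = √(1.814115 × 10^7) = 4259.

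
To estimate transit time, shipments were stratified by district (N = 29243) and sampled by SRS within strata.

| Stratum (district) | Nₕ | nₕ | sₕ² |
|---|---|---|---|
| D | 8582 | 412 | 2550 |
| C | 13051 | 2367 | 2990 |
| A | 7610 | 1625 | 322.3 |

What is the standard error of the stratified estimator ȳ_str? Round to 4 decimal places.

0.8509

Var(ȳ_str) = Σₕ Wₕ²(1 − fₕ)sₕ²/nₕ with Wₕ = Nₕ/N, N = 29243.
D: Wₕ = 0.29347194; term = 0.29347194²·(1 − 0.04800746)·2550/412 = 0.50746919.
C: Wₕ = 0.44629484; term = 0.44629484²·(1 − 0.18136541)·2990/2367 = 0.20597132.
A: Wₕ = 0.26023322; term = 0.26023322²·(1 − 0.21353482)·322.3/1625 = 0.010563599.
Sum = 0.72400411.
SE = √(0.72400411) = 0.8509.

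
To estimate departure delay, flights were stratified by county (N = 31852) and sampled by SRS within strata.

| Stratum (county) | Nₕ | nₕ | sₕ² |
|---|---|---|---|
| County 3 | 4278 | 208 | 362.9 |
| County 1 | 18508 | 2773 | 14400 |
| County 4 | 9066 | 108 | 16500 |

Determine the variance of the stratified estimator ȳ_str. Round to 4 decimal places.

13.7502

Var(ȳ_str) = Σₕ Wₕ²(1 − fₕ)sₕ²/nₕ with Wₕ = Nₕ/N, N = 31852.
County 3: Wₕ = 0.13430868; term = 0.13430868²·(1 − 0.04862085)·362.9/208 = 0.029942317.
County 1: Wₕ = 0.58106241; term = 0.58106241²·(1 − 0.14982710)·14400/2773 = 1.4906149.
County 4: Wₕ = 0.28462891; term = 0.28462891²·(1 − 0.01191264)·16500/108 = 12.229636.
Sum = 13.750193.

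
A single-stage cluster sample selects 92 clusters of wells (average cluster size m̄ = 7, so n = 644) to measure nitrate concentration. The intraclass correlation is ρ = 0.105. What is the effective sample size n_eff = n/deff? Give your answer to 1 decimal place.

deff = 1 + (7 − 1)·0.105 = 1 + 0.63 = 1.63.
n_eff = 644 / 1.63 = 395.1.

395.1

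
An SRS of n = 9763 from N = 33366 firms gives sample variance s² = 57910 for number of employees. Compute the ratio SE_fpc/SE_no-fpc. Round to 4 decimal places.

f = n/N = 9763/33366 = 0.29260325.
SE_no-fpc = √(s²/n) = 2.4354832; SE_fpc = √((1−f)s²/n) = 2.048409.
Ratio = √(1−f) = 0.84106881.

0.8411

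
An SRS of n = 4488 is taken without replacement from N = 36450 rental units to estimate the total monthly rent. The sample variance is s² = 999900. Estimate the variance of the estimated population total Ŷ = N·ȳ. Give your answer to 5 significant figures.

2.5956 × 10^11

Var(Ŷ) = N²·Var(ȳ) = N²·(1 − n/N)·s²/n.
f = 4488/36450 = 0.12312757; Var(ȳ) = 0.87687243·999900/4488 = 195.36202.
Var(Ŷ) = 36450² · 195.36202 = 2.5955847 × 10^11.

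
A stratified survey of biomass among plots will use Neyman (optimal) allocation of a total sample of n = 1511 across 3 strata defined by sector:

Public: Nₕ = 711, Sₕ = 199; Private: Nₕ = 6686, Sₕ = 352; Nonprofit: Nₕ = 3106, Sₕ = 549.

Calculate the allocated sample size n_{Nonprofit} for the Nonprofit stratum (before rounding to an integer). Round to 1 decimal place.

Neyman allocation: nₕ = n·NₕSₕ / Σⱼ NⱼSⱼ.
Σ NⱼSⱼ = 711·199 + 6686·352 + 3106·549 = 4.200155 × 10^6.
n_{Nonprofit} = 1511·3106·549 / (4.200155 × 10^6) = 613.4.

613.4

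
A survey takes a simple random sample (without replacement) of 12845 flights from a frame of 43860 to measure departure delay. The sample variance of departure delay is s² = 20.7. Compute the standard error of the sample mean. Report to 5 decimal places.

0.03376

Under SRS without replacement, Var(ȳ) = (1 − f)·s²/n with f = n/N = 12845/43860 = 0.29286366.
Var(ȳ) = (1 − 0.29286366)·20.7/12845 = 0.70713634·0.001611522 = 0.0011395658.
SE(ȳ) = √(0.0011395658) = 0.03376.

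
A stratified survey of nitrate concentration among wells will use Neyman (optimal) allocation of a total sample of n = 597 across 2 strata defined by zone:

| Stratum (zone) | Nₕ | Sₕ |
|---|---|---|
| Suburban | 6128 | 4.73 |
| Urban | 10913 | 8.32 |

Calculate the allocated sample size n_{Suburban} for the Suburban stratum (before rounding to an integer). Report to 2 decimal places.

Neyman allocation: nₕ = n·NₕSₕ / Σⱼ NⱼSⱼ.
Σ NⱼSⱼ = 6128·4.73 + 10913·8.32 = 119781.6.
n_{Suburban} = 597·6128·4.73 / 119781.6 = 144.47.

144.47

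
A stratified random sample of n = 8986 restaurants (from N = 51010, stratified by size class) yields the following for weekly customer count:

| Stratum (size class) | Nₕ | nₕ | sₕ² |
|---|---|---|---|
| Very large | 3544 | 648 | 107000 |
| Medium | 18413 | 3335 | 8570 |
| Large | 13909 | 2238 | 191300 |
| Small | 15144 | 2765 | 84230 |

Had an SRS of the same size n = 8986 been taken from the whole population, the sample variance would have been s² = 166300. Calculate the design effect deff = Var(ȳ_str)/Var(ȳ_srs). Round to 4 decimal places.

0.5544

Var(ȳ_str) = Σ Wₕ²(1−fₕ)sₕ²/nₕ with Wₕ = Nₕ/51010:
  Very large: (3544/51010)²·(1−648/3544)·107000/648 = 0.65131397
  Medium: (18413/51010)²·(1−3335/18413)·8570/3335 = 0.27418433
  Large: (13909/51010)²·(1−2238/13909)·191300/2238 = 5.3327131
  Small: (15144/51010)²·(1−2765/15144)·84230/2765 = 2.1947607
  → Var(ȳ_str) = 8.4529721.
Var(ȳ_srs) = (1 − 8986/51010)·166300/8986 = 15.246421.
deff = 8.4529721 / 15.246421 = 0.5544.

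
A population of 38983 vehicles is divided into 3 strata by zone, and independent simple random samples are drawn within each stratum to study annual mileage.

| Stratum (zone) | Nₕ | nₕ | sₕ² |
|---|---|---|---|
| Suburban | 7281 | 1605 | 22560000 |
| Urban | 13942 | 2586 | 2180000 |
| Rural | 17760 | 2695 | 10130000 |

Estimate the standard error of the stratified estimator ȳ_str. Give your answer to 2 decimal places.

Var(ȳ_str) = Σₕ Wₕ²(1 − fₕ)sₕ²/nₕ with Wₕ = Nₕ/N, N = 38983.
Suburban: Wₕ = 0.18677372; term = 0.18677372²·(1 − 0.22043675)·22560000/1605 = 382.24953.
Urban: Wₕ = 0.35764308; term = 0.35764308²·(1 − 0.18548271)·2180000/2586 = 87.826974.
Rural: Wₕ = 0.45558320; term = 0.45558320²·(1 − 0.15174550)·10130000/2695 = 661.7779.
Sum = 1131.8544.
SE = √(1131.8544) = 33.64.

33.64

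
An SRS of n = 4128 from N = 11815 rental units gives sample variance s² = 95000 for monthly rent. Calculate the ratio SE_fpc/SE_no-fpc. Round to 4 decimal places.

f = n/N = 4128/11815 = 0.34938637.
SE_no-fpc = √(s²/n) = 4.7972457; SE_fpc = √((1−f)s²/n) = 3.8694883.
Ratio = √(1−f) = 0.80660624.

0.8066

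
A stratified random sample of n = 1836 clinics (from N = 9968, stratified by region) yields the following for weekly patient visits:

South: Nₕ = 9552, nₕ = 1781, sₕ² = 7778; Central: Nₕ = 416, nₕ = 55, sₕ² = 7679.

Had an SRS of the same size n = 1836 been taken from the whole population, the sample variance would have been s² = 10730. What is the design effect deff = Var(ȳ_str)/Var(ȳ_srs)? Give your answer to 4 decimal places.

0.7286

Var(ȳ_str) = Σ Wₕ²(1−fₕ)sₕ²/nₕ with Wₕ = Nₕ/9968:
  South: (9552/9968)²·(1−1781/9552)·7778/1781 = 3.2625651
  Central: (416/9968)²·(1−55/416)·7679/55 = 0.21102138
  → Var(ȳ_str) = 3.4735865.
Var(ȳ_srs) = (1 − 1836/9968)·10730/1836 = 4.767782.
deff = 3.4735865 / 4.767782 = 0.7286.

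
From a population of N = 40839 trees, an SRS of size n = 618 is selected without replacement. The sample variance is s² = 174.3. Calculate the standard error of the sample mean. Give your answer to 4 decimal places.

Under SRS without replacement, Var(ȳ) = (1 − f)·s²/n with f = n/N = 618/40839 = 0.01513259.
Var(ȳ) = (1 − 0.01513259)·174.3/618 = 0.98486741·0.28203883 = 0.27777086.
SE(ȳ) = √(0.27777086) = 0.5270.

0.5270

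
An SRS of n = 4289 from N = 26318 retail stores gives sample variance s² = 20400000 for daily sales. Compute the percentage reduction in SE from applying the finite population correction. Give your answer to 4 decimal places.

f = n/N = 4289/26318 = 0.16296831.
SE_no-fpc = √(s²/n) = 68.966321; SE_fpc = √((1−f)s²/n) = 63.096898.
Ratio = √(1−f) = 0.91489436. Reduction = 100·(1 − 0.91489436) = 8.5106%.

8.5106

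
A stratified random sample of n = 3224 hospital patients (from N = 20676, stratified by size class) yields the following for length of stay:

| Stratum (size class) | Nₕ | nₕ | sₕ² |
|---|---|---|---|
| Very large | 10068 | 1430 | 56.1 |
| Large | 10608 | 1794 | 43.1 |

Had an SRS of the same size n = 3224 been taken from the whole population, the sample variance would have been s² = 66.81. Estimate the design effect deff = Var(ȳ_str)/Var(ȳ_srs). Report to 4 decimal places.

0.7567

Var(ȳ_str) = Σ Wₕ²(1−fₕ)sₕ²/nₕ with Wₕ = Nₕ/20676:
  Very large: (10068/20676)²·(1−1430/10068)·56.1/1430 = 0.007980869
  Large: (10608/20676)²·(1−1794/10608)·43.1/1794 = 0.005254463
  → Var(ȳ_str) = 0.013235332.
Var(ȳ_srs) = (1 − 3224/20676)·66.81/3224 = 0.017491422.
deff = 0.013235332 / 0.017491422 = 0.7567.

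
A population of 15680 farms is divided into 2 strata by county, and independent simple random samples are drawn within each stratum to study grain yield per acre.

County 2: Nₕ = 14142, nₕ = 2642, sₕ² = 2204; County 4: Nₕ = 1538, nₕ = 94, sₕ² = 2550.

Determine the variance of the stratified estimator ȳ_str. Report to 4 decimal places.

Var(ȳ_str) = Σₕ Wₕ²(1 − fₕ)sₕ²/nₕ with Wₕ = Nₕ/N, N = 15680.
County 2: Wₕ = 0.90191327; term = 0.90191327²·(1 − 0.18681940)·2204/2642 = 0.55181733.
County 4: Wₕ = 0.09808673; term = 0.09808673²·(1 − 0.06111834)·2550/94 = 0.24504381.
Sum = 0.79686114.

0.7969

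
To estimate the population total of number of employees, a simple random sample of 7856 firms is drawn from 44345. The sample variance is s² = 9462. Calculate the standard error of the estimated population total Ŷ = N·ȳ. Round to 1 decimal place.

Var(Ŷ) = N²·Var(ȳ) = N²·(1 − n/N)·s²/n.
f = 7856/44345 = 0.17715639; Var(ȳ) = 0.82284361·9462/7856 = 0.99105731.
Var(Ŷ) = 44345² · 0.99105731 = 1.9488934 × 10^9.
SE(Ŷ) = √(1.9488934 × 10^9) = 44146.3.

44146.3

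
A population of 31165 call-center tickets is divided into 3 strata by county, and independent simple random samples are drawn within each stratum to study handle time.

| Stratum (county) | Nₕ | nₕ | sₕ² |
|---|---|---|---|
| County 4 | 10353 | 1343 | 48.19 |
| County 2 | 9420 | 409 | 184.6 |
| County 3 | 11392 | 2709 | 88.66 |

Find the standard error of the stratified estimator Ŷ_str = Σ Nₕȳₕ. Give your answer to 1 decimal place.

Var(Ŷ_str) = Σₕ Nₕ²(1 − fₕ)sₕ²/nₕ.
County 4: 10353²·(1 − 1343/10353)·48.19/1343 = 3.3471249 × 10^6.
County 2: 9420²·(1 − 409/9420)·184.6/409 = 3.8311776 × 10^7.
County 3: 11392²·(1 − 2709/11392)·88.66/2709 = 3.2373414 × 10^6.
Sum = 4.4896242 × 10^7.
SE = √(4.4896242 × 10^7) = 6700.5.

6700.5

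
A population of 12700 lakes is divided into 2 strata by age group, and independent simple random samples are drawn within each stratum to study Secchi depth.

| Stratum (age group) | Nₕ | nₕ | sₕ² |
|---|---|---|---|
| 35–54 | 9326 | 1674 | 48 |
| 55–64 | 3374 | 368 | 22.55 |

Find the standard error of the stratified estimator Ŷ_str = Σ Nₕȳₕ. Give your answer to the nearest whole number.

Var(Ŷ_str) = Σₕ Nₕ²(1 − fₕ)sₕ²/nₕ.
35–54: 9326²·(1 − 1674/9326)·48/1674 = 2.0462381 × 10^6.
55–64: 3374²·(1 − 368/3374)·22.55/368 = 621488.05.
Sum = 2.6677262 × 10^6.
SE = √(2.6677262 × 10^6) = 1633.

1633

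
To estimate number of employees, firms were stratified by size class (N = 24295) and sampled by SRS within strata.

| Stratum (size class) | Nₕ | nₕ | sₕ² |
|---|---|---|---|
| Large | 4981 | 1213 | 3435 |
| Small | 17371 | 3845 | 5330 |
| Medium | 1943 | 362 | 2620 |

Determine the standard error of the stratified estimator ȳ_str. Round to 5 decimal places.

Var(ȳ_str) = Σₕ Wₕ²(1 − fₕ)sₕ²/nₕ with Wₕ = Nₕ/N, N = 24295.
Large: Wₕ = 0.20502161; term = 0.20502161²·(1 − 0.24352540)·3435/1213 = 0.090044993.
Small: Wₕ = 0.71500309; term = 0.71500309²·(1 − 0.22134592)·5330/3845 = 0.55181215.
Medium: Wₕ = 0.07997530; term = 0.07997530²·(1 − 0.18630983)·2620/362 = 0.037667221.
Sum = 0.67952436.
SE = √(0.67952436) = 0.82433.

0.82433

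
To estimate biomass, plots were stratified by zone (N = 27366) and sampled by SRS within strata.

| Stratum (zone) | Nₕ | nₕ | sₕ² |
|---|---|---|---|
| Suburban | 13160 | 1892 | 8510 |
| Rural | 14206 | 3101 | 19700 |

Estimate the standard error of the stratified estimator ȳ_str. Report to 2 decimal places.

1.49

Var(ȳ_str) = Σₕ Wₕ²(1 − fₕ)sₕ²/nₕ with Wₕ = Nₕ/N, N = 27366.
Suburban: Wₕ = 0.48088869; term = 0.48088869²·(1 − 0.14376900)·8510/1892 = 0.89061193.
Rural: Wₕ = 0.51911131; term = 0.51911131²·(1 − 0.21828805)·19700/3101 = 1.3382344.
Sum = 2.2288463.
SE = √(2.2288463) = 1.49.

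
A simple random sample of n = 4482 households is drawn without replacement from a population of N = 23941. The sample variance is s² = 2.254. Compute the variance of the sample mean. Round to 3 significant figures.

4.09 × 10^-4

Under SRS without replacement, Var(ȳ) = (1 − f)·s²/n with f = n/N = 4482/23941 = 0.18721023.
Var(ȳ) = (1 − 0.18721023)·2.254/4482 = 0.81278977·5.0290049 × 10^-4 = 4.0875238 × 10^-4.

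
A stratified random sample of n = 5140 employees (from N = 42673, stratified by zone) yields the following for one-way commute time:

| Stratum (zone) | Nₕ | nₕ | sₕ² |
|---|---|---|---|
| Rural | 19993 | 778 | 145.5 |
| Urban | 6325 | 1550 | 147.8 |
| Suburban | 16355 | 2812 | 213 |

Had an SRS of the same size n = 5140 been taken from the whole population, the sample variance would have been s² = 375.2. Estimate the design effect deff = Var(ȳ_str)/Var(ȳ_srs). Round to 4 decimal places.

0.7827

Var(ȳ_str) = Σ Wₕ²(1−fₕ)sₕ²/nₕ with Wₕ = Nₕ/42673:
  Rural: (19993/42673)²·(1−778/19993)·145.5/778 = 0.039454396
  Urban: (6325/42673)²·(1−1550/6325)·147.8/1550 = 0.001581504
  Suburban: (16355/42673)²·(1−2812/16355)·213/2812 = 0.0092134729
  → Var(ȳ_str) = 0.050249373.
Var(ȳ_srs) = (1 − 5140/42673)·375.2/5140 = 0.064203664.
deff = 0.050249373 / 0.064203664 = 0.7827.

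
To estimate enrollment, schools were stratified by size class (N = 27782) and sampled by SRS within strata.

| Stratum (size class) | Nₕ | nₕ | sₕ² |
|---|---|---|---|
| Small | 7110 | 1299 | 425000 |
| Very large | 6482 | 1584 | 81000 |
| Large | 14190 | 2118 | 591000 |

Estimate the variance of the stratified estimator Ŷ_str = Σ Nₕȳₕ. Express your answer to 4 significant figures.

Var(Ŷ_str) = Σₕ Nₕ²(1 − fₕ)sₕ²/nₕ.
Small: 7110²·(1 − 1299/7110)·425000/1299 = 1.3517621 × 10^10.
Very large: 6482²·(1 − 1584/6482)·81000/1584 = 1.62352 × 10^9.
Large: 14190²·(1 − 2118/14190)·591000/2118 = 4.7799477 × 10^10.
Sum = 6.2940618 × 10^10.

6.294 × 10^10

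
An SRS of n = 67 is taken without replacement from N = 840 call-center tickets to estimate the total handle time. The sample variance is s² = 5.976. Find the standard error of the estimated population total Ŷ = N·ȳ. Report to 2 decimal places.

Var(Ŷ) = N²·Var(ȳ) = N²·(1 − n/N)·s²/n.
f = 67/840 = 0.07976190; Var(ȳ) = 0.92023810·5.976/67 = 0.082079744.
Var(Ŷ) = 840² · 0.082079744 = 57915.467.
SE(Ŷ) = √(57915.467) = 240.66.

240.66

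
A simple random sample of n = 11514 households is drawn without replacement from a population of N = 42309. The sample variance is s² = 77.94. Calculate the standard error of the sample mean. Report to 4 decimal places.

Under SRS without replacement, Var(ȳ) = (1 − f)·s²/n with f = n/N = 11514/42309 = 0.27214068.
Var(ȳ) = (1 − 0.27214068)·77.94/11514 = 0.72785932·0.0067691506 = 0.0049269894.
SE(ȳ) = √(0.0049269894) = 0.0702.

0.0702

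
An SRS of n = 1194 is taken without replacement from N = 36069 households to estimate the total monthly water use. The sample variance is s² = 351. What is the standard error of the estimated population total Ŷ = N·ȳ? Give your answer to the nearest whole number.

Var(Ŷ) = N²·Var(ȳ) = N²·(1 − n/N)·s²/n.
f = 1194/36069 = 0.03310322; Var(ȳ) = 0.96689678·351/1194 = 0.2842385.
Var(Ŷ) = 36069² · 0.2842385 = 3.6978655 × 10^8.
SE(Ŷ) = √(3.6978655 × 10^8) = 19230.

19230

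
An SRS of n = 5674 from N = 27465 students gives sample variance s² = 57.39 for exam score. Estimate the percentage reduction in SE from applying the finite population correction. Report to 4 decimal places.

10.9264

f = n/N = 5674/27465 = 0.20659021.
SE_no-fpc = √(s²/n) = 0.10057116; SE_fpc = √((1−f)s²/n) = 0.089582303.
Ratio = √(1−f) = 0.89073554. Reduction = 100·(1 − 0.89073554) = 10.9264%.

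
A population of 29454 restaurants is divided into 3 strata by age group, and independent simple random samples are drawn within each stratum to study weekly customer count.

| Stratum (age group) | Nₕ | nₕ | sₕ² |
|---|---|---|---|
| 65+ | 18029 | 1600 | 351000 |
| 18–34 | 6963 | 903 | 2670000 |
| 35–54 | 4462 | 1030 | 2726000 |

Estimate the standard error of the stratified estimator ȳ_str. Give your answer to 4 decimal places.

Var(ȳ_str) = Σₕ Wₕ²(1 − fₕ)sₕ²/nₕ with Wₕ = Nₕ/N, N = 29454.
65+: Wₕ = 0.61210701; term = 0.61210701²·(1 − 0.08874591)·351000/1600 = 74.899917.
18–34: Wₕ = 0.23640253; term = 0.23640253²·(1 − 0.12968548)·2670000/903 = 143.81493.
35–54: Wₕ = 0.15149046; term = 0.15149046²·(1 − 0.23083819)·2726000/1030 = 46.717211.
Sum = 265.43206.
SE = √(265.43206) = 16.2921.

16.2921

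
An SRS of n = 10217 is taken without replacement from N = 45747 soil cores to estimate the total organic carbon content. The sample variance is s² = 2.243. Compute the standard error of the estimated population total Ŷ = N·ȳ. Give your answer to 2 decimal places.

Var(Ŷ) = N²·Var(ȳ) = N²·(1 − n/N)·s²/n.
f = 10217/45747 = 0.22333705; Var(ȳ) = 0.77666295·2.243/10217 = 1.7050553 × 10^-4.
Var(Ŷ) = 45747² · (1.7050553 × 10^-4) = 356831.93.
SE(Ŷ) = √(356831.93) = 597.35.

597.35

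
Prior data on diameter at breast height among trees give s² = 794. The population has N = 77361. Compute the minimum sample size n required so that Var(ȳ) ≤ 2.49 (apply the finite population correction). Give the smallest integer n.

318

Without fpc, n₀ = s²/D = 794/2.49 = 318.8755.
With fpc, (1 − n/N)·s²/n ≤ D requires n ≥ n₀/(1 + n₀/N) = 318.8755/(1 + 318.8755/77361) = 317.5665.
Rounding up, n = 318.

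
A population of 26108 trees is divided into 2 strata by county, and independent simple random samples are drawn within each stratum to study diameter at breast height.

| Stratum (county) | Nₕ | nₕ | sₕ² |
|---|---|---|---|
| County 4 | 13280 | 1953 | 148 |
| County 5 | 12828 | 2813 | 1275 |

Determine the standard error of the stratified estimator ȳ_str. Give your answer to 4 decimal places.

0.3196

Var(ȳ_str) = Σₕ Wₕ²(1 − fₕ)sₕ²/nₕ with Wₕ = Nₕ/N, N = 26108.
County 4: Wₕ = 0.50865635; term = 0.50865635²·(1 − 0.14706325)·148/1953 = 0.016723425.
County 5: Wₕ = 0.49134365; term = 0.49134365²·(1 − 0.21928594)·1275/2813 = 0.085428573.
Sum = 0.102152.
SE = √(0.102152) = 0.3196.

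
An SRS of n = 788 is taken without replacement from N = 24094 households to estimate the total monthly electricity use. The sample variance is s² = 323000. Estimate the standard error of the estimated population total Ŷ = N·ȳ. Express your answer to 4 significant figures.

479800

Var(Ŷ) = N²·Var(ȳ) = N²·(1 − n/N)·s²/n.
f = 788/24094 = 0.03270524; Var(ȳ) = 0.96729476·323000/788 = 396.49265.
Var(Ŷ) = 24094² · 396.49265 = 2.3017224 × 10^11.
SE(Ŷ) = √(2.3017224 × 10^11) = 479800.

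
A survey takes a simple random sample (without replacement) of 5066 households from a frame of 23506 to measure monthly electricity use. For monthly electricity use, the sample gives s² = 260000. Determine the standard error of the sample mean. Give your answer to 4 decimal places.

Under SRS without replacement, Var(ȳ) = (1 − f)·s²/n with f = n/N = 5066/23506 = 0.21551944.
Var(ȳ) = (1 − 0.21551944)·260000/5066 = 0.78448056·51.322542 = 40.261537.
SE(ȳ) = √(40.261537) = 6.3452.

6.3452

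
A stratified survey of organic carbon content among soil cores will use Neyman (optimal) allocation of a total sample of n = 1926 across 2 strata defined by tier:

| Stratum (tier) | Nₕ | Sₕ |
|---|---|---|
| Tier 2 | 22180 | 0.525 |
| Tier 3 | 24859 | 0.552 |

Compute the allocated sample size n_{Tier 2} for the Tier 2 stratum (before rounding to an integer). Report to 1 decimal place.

884.1

Neyman allocation: nₕ = n·NₕSₕ / Σⱼ NⱼSⱼ.
Σ NⱼSⱼ = 22180·0.525 + 24859·0.552 = 25366.668.
n_{Tier 2} = 1926·22180·0.525 / 25366.668 = 884.1.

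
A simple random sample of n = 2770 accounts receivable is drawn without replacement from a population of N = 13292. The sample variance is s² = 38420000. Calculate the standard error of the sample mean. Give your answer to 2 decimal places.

104.78

Under SRS without replacement, Var(ȳ) = (1 − f)·s²/n with f = n/N = 2770/13292 = 0.20839603.
Var(ȳ) = (1 − 0.20839603)·38420000/2770 = 0.79160397·13870.036 = 10979.576.
SE(ȳ) = √(10979.576) = 104.78.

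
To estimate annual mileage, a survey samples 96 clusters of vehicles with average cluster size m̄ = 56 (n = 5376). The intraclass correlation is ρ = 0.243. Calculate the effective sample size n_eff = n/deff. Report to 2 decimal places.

deff = 1 + (56 − 1)·0.243 = 1 + 13.365 = 14.365.
n_eff = 5376 / 14.365 = 374.24.

374.24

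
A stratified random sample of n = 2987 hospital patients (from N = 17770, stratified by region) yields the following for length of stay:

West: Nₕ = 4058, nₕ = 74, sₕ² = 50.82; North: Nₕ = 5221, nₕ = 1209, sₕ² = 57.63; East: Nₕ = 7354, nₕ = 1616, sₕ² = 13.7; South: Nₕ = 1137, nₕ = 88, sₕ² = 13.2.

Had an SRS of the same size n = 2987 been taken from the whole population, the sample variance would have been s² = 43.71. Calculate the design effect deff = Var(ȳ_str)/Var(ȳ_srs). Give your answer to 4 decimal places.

Var(ȳ_str) = Σ Wₕ²(1−fₕ)sₕ²/nₕ with Wₕ = Nₕ/17770:
  West: (4058/17770)²·(1−74/4058)·50.82/74 = 0.035160857
  North: (5221/17770)²·(1−1209/5221)·57.63/1209 = 0.0031620016
  East: (7354/17770)²·(1−1616/7354)·13.7/1616 = 0.001132892
  South: (1137/17770)²·(1−88/1137)·13.2/88 = 5.6656841 × 10^-4
  → Var(ȳ_str) = 0.040022319.
Var(ȳ_srs) = (1 − 2987/17770)·43.71/2987 = 0.012173648.
deff = 0.040022319 / 0.012173648 = 3.2876.

3.2876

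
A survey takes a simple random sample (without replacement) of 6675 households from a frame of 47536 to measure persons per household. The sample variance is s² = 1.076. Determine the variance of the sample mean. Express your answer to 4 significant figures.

Under SRS without replacement, Var(ȳ) = (1 − f)·s²/n with f = n/N = 6675/47536 = 0.14041989.
Var(ȳ) = (1 − 0.14041989)·1.076/6675 = 0.85958011·1.611985 × 10^-4 = 1.3856303 × 10^-4.

1.386 × 10^-4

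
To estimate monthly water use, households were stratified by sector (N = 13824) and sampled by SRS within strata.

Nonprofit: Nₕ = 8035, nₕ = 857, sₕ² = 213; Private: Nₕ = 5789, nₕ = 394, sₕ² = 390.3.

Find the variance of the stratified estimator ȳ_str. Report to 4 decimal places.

Var(ȳ_str) = Σₕ Wₕ²(1 − fₕ)sₕ²/nₕ with Wₕ = Nₕ/N, N = 13824.
Nonprofit: Wₕ = 0.58123553; term = 0.58123553²·(1 − 0.10665837)·213/857 = 0.075010259.
Private: Wₕ = 0.41876447; term = 0.41876447²·(1 − 0.06806011)·390.3/394 = 0.16189367.
Sum = 0.23690393.

0.2369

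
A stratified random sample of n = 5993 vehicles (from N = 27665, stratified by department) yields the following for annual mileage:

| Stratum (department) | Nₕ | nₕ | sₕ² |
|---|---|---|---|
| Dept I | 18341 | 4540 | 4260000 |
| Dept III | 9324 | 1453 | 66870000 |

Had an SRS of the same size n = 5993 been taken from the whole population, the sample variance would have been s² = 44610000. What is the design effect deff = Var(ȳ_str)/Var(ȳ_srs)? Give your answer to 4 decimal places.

Var(ȳ_str) = Σ Wₕ²(1−fₕ)sₕ²/nₕ with Wₕ = Nₕ/27665:
  Dept I: (18341/27665)²·(1−4540/18341)·4260000/4540 = 310.33157
  Dept III: (9324/27665)²·(1−1453/9324)·66870000/1453 = 4413.0265
  → Var(ȳ_str) = 4723.3581.
Var(ȳ_srs) = (1 − 5993/27665)·44610000/5993 = 5831.1775.
deff = 4723.3581 / 5831.1775 = 0.8100.

0.8100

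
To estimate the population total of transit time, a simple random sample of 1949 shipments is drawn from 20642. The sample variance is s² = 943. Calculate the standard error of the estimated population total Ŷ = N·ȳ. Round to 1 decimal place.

13663.6

Var(Ŷ) = N²·Var(ȳ) = N²·(1 − n/N)·s²/n.
f = 1949/20642 = 0.09441915; Var(ȳ) = 0.90558085·943/1949 = 0.43815431.
Var(Ŷ) = 20642² · 0.43815431 = 1.8669412 × 10^8.
SE(Ŷ) = √(1.8669412 × 10^8) = 13663.6.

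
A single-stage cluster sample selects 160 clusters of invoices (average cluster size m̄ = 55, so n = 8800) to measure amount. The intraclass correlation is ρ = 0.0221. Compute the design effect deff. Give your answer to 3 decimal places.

2.193

deff = 1 + (55 − 1)·0.0221 = 1 + 1.1934 = 2.1934.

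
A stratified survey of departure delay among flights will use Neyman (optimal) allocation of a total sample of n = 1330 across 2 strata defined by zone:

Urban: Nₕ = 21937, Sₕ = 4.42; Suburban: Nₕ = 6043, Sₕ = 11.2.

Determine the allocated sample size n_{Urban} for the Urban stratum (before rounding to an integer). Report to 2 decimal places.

Neyman allocation: nₕ = n·NₕSₕ / Σⱼ NⱼSⱼ.
Σ NⱼSⱼ = 21937·4.42 + 6043·11.2 = 164643.14.
n_{Urban} = 1330·21937·4.42 / 164643.14 = 783.26.

783.26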